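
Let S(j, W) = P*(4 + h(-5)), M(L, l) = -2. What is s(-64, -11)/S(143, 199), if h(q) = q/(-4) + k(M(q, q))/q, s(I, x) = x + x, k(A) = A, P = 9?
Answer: -440/1017 ≈ -0.43264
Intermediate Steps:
s(I, x) = 2*x
h(q) = -2/q - q/4 (h(q) = q/(-4) - 2/q = q*(-¼) - 2/q = -q/4 - 2/q = -2/q - q/4)
S(j, W) = 1017/20 (S(j, W) = 9*(4 + (-2/(-5) - ¼*(-5))) = 9*(4 + (-2*(-⅕) + 5/4)) = 9*(4 + (⅖ + 5/4)) = 9*(4 + 33/20) = 9*(113/20) = 1017/20)
s(-64, -11)/S(143, 199) = (2*(-11))/(1017/20) = -22*20/1017 = -440/1017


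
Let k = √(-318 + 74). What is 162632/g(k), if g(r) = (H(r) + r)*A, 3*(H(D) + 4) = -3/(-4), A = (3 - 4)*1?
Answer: 9757920/4129 + 5204224*I*√61/4129 ≈ 2363.3 + 9844.1*I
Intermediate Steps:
k = 2*I*√61 (k = √(-244) = 2*I*√61 ≈ 15.62*I)
A = -1 (A = -1*1 = -1)
H(D) = -15/4 (H(D) = -4 + (-3/(-4))/3 = -4 + (-3*(-¼))/3 = -4 + (⅓)*(¾) = -4 + ¼ = -15/4)
g(r) = 15/4 - r (g(r) = (-15/4 + r)*(-1) = 15/4 - r)
162632/g(k) = 162632/(15/4 - 2*I*√61)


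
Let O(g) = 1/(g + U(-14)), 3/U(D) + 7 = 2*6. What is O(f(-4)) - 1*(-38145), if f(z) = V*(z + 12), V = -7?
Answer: 10566160/277 ≈ 38145.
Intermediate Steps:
U(D) = ⅗ (U(D) = 3/(-7 + 2*6) = 3/(-7 + 12) = 3/5 = 3*(⅕) = ⅗)
f(z) = -84 - 7*z (f(z) = -7*(z + 12) = -7*(12 + z) = -84 - 7*z)
O(g) = 1/(⅗ + g) (O(g) = 1/(g + ⅗) = 1/(⅗ + g))
O(f(-4)) - 1*(-38145) = 5/(3 + 5*(-84 - 7*(-4))) - 1*(-38145) = 5/(3 + 5*(-84 + 28)) + 38145 = 5/(3 + 5*(-56)) + 38145 = 5/(3 - 280) + 38145 = 5/(-277) + 38145 = 5*(-1/277) + 38145 = -5/277 + 38145 = 10566160/277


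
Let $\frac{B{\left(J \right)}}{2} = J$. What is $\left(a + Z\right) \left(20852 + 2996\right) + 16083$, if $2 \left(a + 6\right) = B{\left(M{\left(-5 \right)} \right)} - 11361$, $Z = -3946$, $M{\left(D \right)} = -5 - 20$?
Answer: $-230295977$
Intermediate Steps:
$M{\left(D \right)} = -25$ ($M{\left(D \right)} = -5 - 20 = -25$)
$B{\left(J \right)} = 2 J$
$a = - \frac{11423}{2}$ ($a = -6 + \frac{2 \left(-25\right) - 11361}{2} = -6 + \frac{-50 - 11361}{2} = -6 + \frac{1}{2} \left(-11411\right) = -6 - \frac{11411}{2} = - \frac{11423}{2} \approx -5711.5$)
$\left(a + Z\right) \left(20852 + 2996\right) + 16083 = \left(- \frac{11423}{2} - 3946\right) \left(20852 + 2996\right) + 16083 = \left(- \frac{19315}{2}\right) 23848 + 16083 = -230312060 + 16083 = -230295977$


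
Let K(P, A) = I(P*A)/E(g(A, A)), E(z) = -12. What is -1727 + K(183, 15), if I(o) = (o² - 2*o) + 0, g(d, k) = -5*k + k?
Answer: -2516753/4 ≈ -6.2919e+5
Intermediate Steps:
g(d, k) = -4*k
I(o) = o² - 2*o
K(P, A) = -A*P*(-2 + A*P)/12 (K(P, A) = ((P*A)*(-2 + P*A))/(-12) = ((A*P)*(-2 + A*P))*(-1/12) = (A*P*(-2 + A*P))*(-1/12) = -A*P*(-2 + A*P)/12)
-1727 + K(183, 15) = -1727 + (1/12)*15*183*(2 - 1*15*183) = -1727 + (1/12)*15*183*(2 - 2745) = -1727 + (1/12)*15*183*(-2743) = -1727 - 2509845/4 = -2516753/4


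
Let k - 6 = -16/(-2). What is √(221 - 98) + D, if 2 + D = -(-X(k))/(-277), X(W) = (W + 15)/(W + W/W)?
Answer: -8339/4155 + √123 ≈ 9.0836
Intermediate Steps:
k = 14 (k = 6 - 16/(-2) = 6 - 16*(-½) = 6 + 8 = 14)
X(W) = (15 + W)/(1 + W) (X(W) = (15 + W)/(W + 1) = (15 + W)/(1 + W))
D = -8339/4155 (D = -2 - (-(15 + 14)/(1 + 14))/(-277) = -2 - (-29/15)*(-1)/277 = -2 - (-1*29/15)*(-1)/277 = -2 - (-29)*(-1)/(15*277) = -2 - 1*29/4155 = -2 - 29/4155 = -8339/4155 ≈ -2.0070)
√(221 - 98) + D = √(221 - 98) - 8339/4155 = √123 - 8339/4155 = -8339/4155 + √123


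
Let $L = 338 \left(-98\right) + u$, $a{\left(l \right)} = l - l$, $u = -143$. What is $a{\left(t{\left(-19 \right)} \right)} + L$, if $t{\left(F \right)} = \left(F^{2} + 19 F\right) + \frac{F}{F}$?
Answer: $-33267$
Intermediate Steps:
$t{\left(F \right)} = 1 + F^{2} + 19 F$ ($t{\left(F \right)} = \left(F^{2} + 19 F\right) + 1 = 1 + F^{2} + 19 F$)
$a{\left(l \right)} = 0$
$L = -33267$ ($L = 338 \left(-98\right) - 143 = -33124 - 143 = -33267$)
$a{\left(t{\left(-19 \right)} \right)} + L = 0 - 33267 = -33267$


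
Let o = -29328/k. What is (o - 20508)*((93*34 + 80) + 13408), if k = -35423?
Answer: -12094985507400/35423 ≈ -3.4144e+8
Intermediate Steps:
o = 29328/35423 (o = -29328/(-35423) = -29328*(-1/35423) = 29328/35423 ≈ 0.82794)
(o - 20508)*((93*34 + 80) + 13408) = (29328/35423 - 20508)*((93*34 + 80) + 13408) = -726425556*((3162 + 80) + 13408)/35423 = -726425556*(3242 + 13408)/35423 = -726425556/35423*16650 = -12094985507400/35423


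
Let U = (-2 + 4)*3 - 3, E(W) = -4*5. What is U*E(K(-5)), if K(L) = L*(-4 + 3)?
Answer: -60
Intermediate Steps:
K(L) = -L (K(L) = L*(-1) = -L)
E(W) = -20
U = 3 (U = 2*3 - 3 = 6 - 3 = 3)
U*E(K(-5)) = 3*(-20) = -60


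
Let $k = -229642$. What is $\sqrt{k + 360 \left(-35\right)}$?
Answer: $11 i \sqrt{2002} \approx 492.18 i$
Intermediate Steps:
$\sqrt{k + 360 \left(-35\right)} = \sqrt{-229642 + 360 \left(-35\right)} = \sqrt{-229642 - 12600} = \sqrt{-242242} = 11 i \sqrt{2002}$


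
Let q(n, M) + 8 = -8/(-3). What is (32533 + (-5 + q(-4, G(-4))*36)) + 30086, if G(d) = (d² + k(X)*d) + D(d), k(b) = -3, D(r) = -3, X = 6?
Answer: 62422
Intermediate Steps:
G(d) = -3 + d² - 3*d (G(d) = (d² - 3*d) - 3 = -3 + d² - 3*d)
q(n, M) = -16/3 (q(n, M) = -8 - 8/(-3) = -8 - 8*(-⅓) = -8 + 8/3 = -16/3)
(32533 + (-5 + q(-4, G(-4))*36)) + 30086 = (32533 + (-5 - 16/3*36)) + 30086 = (32533 + (-5 - 192)) + 30086 = (32533 - 197) + 30086 = 32336 + 30086 = 62422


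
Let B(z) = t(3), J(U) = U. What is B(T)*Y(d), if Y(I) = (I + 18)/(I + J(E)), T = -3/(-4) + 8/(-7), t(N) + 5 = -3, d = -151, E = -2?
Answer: -1064/153 ≈ -6.9542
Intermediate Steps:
t(N) = -8 (t(N) = -5 - 3 = -8)
T = -11/28 (T = -3*(-¼) + 8*(-⅐) = ¾ - 8/7 = -11/28 ≈ -0.39286)
B(z) = -8
Y(I) = (18 + I)/(-2 + I) (Y(I) = (I + 18)/(I - 2) = (18 + I)/(-2 + I))
B(T)*Y(d) = -8*(18 - 151)/(-2 - 151) = -8*(-133)/(-153) = -(-8)*(-133)/153 = -8*133/153 = -1064/153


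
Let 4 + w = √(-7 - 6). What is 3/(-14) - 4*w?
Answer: 221/14 - 4*I*√13 ≈ 15.786 - 14.422*I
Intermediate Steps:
w = -4 + I*√13 (w = -4 + √(-7 - 6) = -4 + √(-13) = -4 + I*√13 ≈ -4.0 + 3.6056*I)
3/(-14) - 4*w = 3/(-14) - 4*(-4 + I*√13) = 3*(-1/14) + (16 - 4*I*√13) = -3/14 + (16 - 4*I*√13) = 221/14 - 4*I*√13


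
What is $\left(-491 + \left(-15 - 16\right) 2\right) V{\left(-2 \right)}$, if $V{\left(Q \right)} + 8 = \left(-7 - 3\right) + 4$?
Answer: $7742$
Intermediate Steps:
$V{\left(Q \right)} = -14$ ($V{\left(Q \right)} = -8 + \left(\left(-7 - 3\right) + 4\right) = -8 + \left(-10 + 4\right) = -8 - 6 = -14$)
$\left(-491 + \left(-15 - 16\right) 2\right) V{\left(-2 \right)} = \left(-491 + \left(-15 - 16\right) 2\right) \left(-14\right) = \left(-491 - 62\right) \left(-14\right) = \left(-553\right) \left(-14\right) = 7742$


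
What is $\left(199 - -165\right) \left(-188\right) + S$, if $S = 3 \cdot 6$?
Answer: $-68414$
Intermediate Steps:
$S = 18$
$\left(199 - -165\right) \left(-188\right) + S = \left(199 - -165\right) \left(-188\right) + 18 = \left(199 + 165\right) \left(-188\right) + 18 = 364 \left(-188\right) + 18 = -68432 + 18 = -68414$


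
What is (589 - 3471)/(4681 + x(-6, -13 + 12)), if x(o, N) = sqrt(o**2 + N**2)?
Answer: -6745321/10955862 + 1441*sqrt(37)/10955862 ≈ -0.61488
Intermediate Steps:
x(o, N) = sqrt(N**2 + o**2)
(589 - 3471)/(4681 + x(-6, -13 + 12)) = (589 - 3471)/(4681 + sqrt((-13 + 12)**2 + (-6)**2)) = -2882/(4681 + sqrt((-1)**2 + 36)) = -2882/(4681 + sqrt(1 + 36)) = -2882/(4681 + sqrt(37))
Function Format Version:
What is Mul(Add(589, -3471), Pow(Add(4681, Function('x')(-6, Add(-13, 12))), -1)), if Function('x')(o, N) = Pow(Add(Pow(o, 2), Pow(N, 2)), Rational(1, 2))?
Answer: Add(Rational(-6745321, 10955862), Mul(Rational(1441, 10955862), Pow(37, Rational(1, 2)))) ≈ -0.61488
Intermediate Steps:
Function('x')(o, N) = Pow(Add(Pow(N, 2), Pow(o, 2)), Rational(1, 2))
Mul(Add(589, -3471), Pow(Add(4681, Function('x')(-6, Add(-13, 12))), -1)) = Mul(Add(589, -3471), Pow(Add(4681, Pow(Add(Pow(Add(-13, 12), 2), Pow(-6, 2)), Rational(1, 2))), -1)) = Mul(-2882, Pow(Add(4681, Pow(Add(Pow(-1, 2), 36), Rational(1, 2))), -1)) = Mul(-2882, Pow(Add(4681, Pow(Add(1, 36), Rational(1, 2))), -1)) = Mul(-2882, Pow(Add(4681, Pow(37, Rational(1, 2))), -1))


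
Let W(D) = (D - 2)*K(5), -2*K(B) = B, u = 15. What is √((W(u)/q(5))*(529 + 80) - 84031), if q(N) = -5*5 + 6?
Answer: I*√119836534/38 ≈ 288.08*I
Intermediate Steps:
K(B) = -B/2
W(D) = 5 - 5*D/2 (W(D) = (D - 2)*(-½*5) = (-2 + D)*(-5/2) = 5 - 5*D/2)
q(N) = -19 (q(N) = -25 + 6 = -19)
√((W(u)/q(5))*(529 + 80) - 84031) = √(((5 - 5/2*15)/(-19))*(529 + 80) - 84031) = √(((5 - 75/2)*(-1/19))*609 - 84031) = √(-65/2*(-1/19)*609 - 84031) = √((65/38)*609 - 84031) = √(39585/38 - 84031) = √(-3153593/38) = I*√119836534/38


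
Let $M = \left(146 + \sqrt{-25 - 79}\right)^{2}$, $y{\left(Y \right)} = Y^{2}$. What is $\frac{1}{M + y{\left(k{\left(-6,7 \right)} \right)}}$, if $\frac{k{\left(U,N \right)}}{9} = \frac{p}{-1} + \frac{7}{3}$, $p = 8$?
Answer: $\frac{23813}{575926425} - \frac{584 i \sqrt{26}}{575926425} \approx 4.1347 \cdot 10^{-5} - 5.1705 \cdot 10^{-6} i$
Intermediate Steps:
$k{\left(U,N \right)} = -51$ ($k{\left(U,N \right)} = 9 \left(\frac{8}{-1} + \frac{7}{3}\right) = 9 \left(8 \left(-1\right) + 7 \cdot \frac{1}{3}\right) = 9 \left(-8 + \frac{7}{3}\right) = 9 \left(- \frac{17}{3}\right) = -51$)
$M = \left(146 + 2 i \sqrt{26}\right)^{2}$ ($M = \left(146 + \sqrt{-104}\right)^{2} = \left(146 + 2 i \sqrt{26}\right)^{2} \approx 21212.0 + 2977.8 i$)
$\frac{1}{M + y{\left(k{\left(-6,7 \right)} \right)}} = \frac{1}{\left(21212 + 584 i \sqrt{26}\right) + \left(-51\right)^{2}} = \frac{1}{\left(21212 + 584 i \sqrt{26}\right) + 2601} = \frac{1}{23813 + 584 i \sqrt{26}}$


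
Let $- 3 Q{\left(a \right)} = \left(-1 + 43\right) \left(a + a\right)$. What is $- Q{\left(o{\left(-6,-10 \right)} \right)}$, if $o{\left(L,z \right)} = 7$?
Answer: $196$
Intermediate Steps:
$Q{\left(a \right)} = - 28 a$ ($Q{\left(a \right)} = - \frac{\left(-1 + 43\right) \left(a + a\right)}{3} = - \frac{42 \cdot 2 a}{3} = - \frac{84 a}{3} = - 28 a$)
$- Q{\left(o{\left(-6,-10 \right)} \right)} = - \left(-28\right) 7 = \left(-1\right) \left(-196\right) = 196$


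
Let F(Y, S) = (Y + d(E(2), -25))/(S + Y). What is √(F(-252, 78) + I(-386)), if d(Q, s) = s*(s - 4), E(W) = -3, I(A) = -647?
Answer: I*√19670874/174 ≈ 25.49*I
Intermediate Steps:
d(Q, s) = s*(-4 + s)
F(Y, S) = (725 + Y)/(S + Y) (F(Y, S) = (Y - 25*(-4 - 25))/(S + Y) = (Y - 25*(-29))/(S + Y) = (Y + 725)/(S + Y) = (725 + Y)/(S + Y))
√(F(-252, 78) + I(-386)) = √((725 - 252)/(78 - 252) - 647) = √(473/(-174) - 647) = √(-1/174*473 - 647) = √(-473/174 - 647) = √(-113051/174) = I*√19670874/174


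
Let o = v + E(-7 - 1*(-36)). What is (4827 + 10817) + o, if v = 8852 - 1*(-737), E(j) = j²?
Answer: 26074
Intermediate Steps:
v = 9589 (v = 8852 + 737 = 9589)
o = 10430 (o = 9589 + (-7 - 1*(-36))² = 9589 + (-7 + 36)² = 9589 + 29² = 9589 + 841 = 10430)
(4827 + 10817) + o = (4827 + 10817) + 10430 = 15644 + 10430 = 26074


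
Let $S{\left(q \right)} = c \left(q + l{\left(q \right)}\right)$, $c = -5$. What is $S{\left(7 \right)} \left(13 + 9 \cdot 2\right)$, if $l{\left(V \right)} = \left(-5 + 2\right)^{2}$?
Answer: $-2480$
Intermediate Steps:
$l{\left(V \right)} = 9$ ($l{\left(V \right)} = \left(-3\right)^{2} = 9$)
$S{\left(q \right)} = -45 - 5 q$ ($S{\left(q \right)} = - 5 \left(q + 9\right) = - 5 \left(9 + q\right) = -45 - 5 q$)
$S{\left(7 \right)} \left(13 + 9 \cdot 2\right) = \left(-45 - 35\right) \left(13 + 9 \cdot 2\right) = \left(-45 - 35\right) \left(13 + 18\right) = \left(-80\right) 31 = -2480$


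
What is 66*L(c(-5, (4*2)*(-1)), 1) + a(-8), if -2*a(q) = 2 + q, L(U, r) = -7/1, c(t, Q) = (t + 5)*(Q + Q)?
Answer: -459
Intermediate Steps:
c(t, Q) = 2*Q*(5 + t) (c(t, Q) = (5 + t)*(2*Q) = 2*Q*(5 + t))
L(U, r) = -7 (L(U, r) = -7*1 = -7)
a(q) = -1 - q/2 (a(q) = -(2 + q)/2 = -1 - q/2)
66*L(c(-5, (4*2)*(-1)), 1) + a(-8) = 66*(-7) + (-1 - 1/2*(-8)) = -462 + (-1 + 4) = -462 + 3 = -459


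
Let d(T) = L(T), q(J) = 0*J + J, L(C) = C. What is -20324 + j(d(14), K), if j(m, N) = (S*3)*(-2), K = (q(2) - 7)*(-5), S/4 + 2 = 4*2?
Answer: -20468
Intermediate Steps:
q(J) = J (q(J) = 0 + J = J)
d(T) = T
S = 24 (S = -8 + 4*(4*2) = -8 + 4*8 = -8 + 32 = 24)
K = 25 (K = (2 - 7)*(-5) = -5*(-5) = 25)
j(m, N) = -144 (j(m, N) = (24*3)*(-2) = 72*(-2) = -144)
-20324 + j(d(14), K) = -20324 - 144 = -20468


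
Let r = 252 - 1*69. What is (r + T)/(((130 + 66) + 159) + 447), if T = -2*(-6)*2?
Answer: 207/802 ≈ 0.25810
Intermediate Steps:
r = 183 (r = 252 - 69 = 183)
T = 24 (T = 12*2 = 24)
(r + T)/(((130 + 66) + 159) + 447) = (183 + 24)/(((130 + 66) + 159) + 447) = 207/((196 + 159) + 447) = 207/(355 + 447) = 207/802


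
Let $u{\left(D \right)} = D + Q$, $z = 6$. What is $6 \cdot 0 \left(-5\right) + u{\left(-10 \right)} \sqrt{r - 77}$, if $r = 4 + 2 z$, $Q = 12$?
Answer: $2 i \sqrt{61} \approx 15.62 i$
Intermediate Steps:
$r = 16$ ($r = 4 + 2 \cdot 6 = 4 + 12 = 16$)
$u{\left(D \right)} = 12 + D$ ($u{\left(D \right)} = D + 12 = 12 + D$)
$6 \cdot 0 \left(-5\right) + u{\left(-10 \right)} \sqrt{r - 77} = 6 \cdot 0 \left(-5\right) + \left(12 - 10\right) \sqrt{16 - 77} = 0 \left(-5\right) + 2 \sqrt{-61} = 0 + 2 i \sqrt{61} = 2 i \sqrt{61}$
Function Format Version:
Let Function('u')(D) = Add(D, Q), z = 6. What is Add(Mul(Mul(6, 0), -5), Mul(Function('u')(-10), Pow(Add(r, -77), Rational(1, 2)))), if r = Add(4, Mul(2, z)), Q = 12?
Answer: Mul(2, I, Pow(61, Rational(1, 2))) ≈ Mul(15.620, I)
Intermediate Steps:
r = 16 (r = Add(4, Mul(2, 6)) = Add(4, 12) = 16)
Function('u')(D) = Add(12, D) (Function('u')(D) = Add(D, 12) = Add(12, D))
Add(Mul(Mul(6, 0), -5), Mul(Function('u')(-10), Pow(Add(r, -77), Rational(1, 2)))) = Add(Mul(Mul(6, 0), -5), Mul(Add(12, -10), Pow(Add(16, -77), Rational(1, 2)))) = Add(Mul(0, -5), Mul(2, Pow(-61, Rational(1, 2)))) = Add(0, Mul(2, Mul(I, Pow(61, Rational(1, 2))))) = Add(0, Mul(2, I, Pow(61, Rational(1, 2)))) = Mul(2, I, Pow(61, Rational(1, 2)))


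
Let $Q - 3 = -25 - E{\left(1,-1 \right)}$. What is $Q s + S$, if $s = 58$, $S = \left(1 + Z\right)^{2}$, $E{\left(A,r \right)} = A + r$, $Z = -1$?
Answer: $-1276$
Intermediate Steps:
$Q = -22$ ($Q = 3 - 25 = -22$)
$S = 0$ ($S = \left(1 - 1\right)^{2} = 0^{2} = 0$)
$Q s + S = \left(-22\right) 58 + 0 = -1276 + 0 = -1276$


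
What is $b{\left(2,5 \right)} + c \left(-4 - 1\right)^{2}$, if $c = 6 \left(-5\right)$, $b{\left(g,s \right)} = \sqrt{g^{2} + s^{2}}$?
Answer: $-750 + \sqrt{29} \approx -744.62$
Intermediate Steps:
$c = -30$
$b{\left(2,5 \right)} + c \left(-4 - 1\right)^{2} = \sqrt{2^{2} + 5^{2}} - 30 \left(-4 - 1\right)^{2} = \sqrt{4 + 25} - 30 \left(-5\right)^{2} = \sqrt{29} - 750 = -750 + \sqrt{29}$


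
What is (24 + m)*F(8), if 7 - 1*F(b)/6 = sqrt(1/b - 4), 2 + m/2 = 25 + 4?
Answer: 3276 - 117*I*sqrt(62) ≈ 3276.0 - 921.26*I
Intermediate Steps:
m = 54 (m = -4 + 2*(25 + 4) = -4 + 2*29 = -4 + 58 = 54)
F(b) = 42 - 6*sqrt(-4 + 1/b) (F(b) = 42 - 6*sqrt(1/b - 4) = 42 - 6*sqrt(-4 + 1/b))
(24 + m)*F(8) = (24 + 54)*(42 - 6*sqrt(-4 + 1/8)) = 78*(42 - 6*sqrt(-4 + 1/8)) = 78*(42 - 3*I*sqrt(62)/2) = 3276 - 117*I*sqrt(62)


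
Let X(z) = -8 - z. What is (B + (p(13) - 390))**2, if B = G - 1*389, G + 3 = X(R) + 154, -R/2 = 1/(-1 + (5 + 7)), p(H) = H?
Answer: 46936201/121 ≈ 3.8790e+5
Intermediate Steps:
R = -2/11 (R = -2/(-1 + (5 + 7)) = -2/(-1 + 12) = -2/11 ≈ -0.18182)
G = 1575/11 (G = -3 + ((-8 - 1*(-2/11)) + 154) = -3 + ((-8 + 2/11) + 154) = -3 + (-86/11 + 154) = -3 + 1608/11 = 1575/11 ≈ 143.18)
B = -2704/11 (B = 1575/11 - 1*389 = 1575/11 - 389 = -2704/11 ≈ -245.82)
(B + (p(13) - 390))**2 = (-2704/11 + (13 - 390))**2 = (-2704/11 - 377)**2 = (-6851/11)**2 = 46936201/121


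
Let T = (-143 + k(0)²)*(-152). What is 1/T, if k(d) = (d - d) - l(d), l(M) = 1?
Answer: 1/21584 ≈ 4.6331e-5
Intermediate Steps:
k(d) = -1 (k(d) = (d - d) - 1*1 = 0 - 1 = -1)
T = 21584 (T = (-143 + (-1)²)*(-152) = (-143 + 1)*(-152) = -142*(-152) = 21584)
1/T = 1/21584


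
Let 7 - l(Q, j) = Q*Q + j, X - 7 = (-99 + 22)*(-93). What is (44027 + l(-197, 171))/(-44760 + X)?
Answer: -2527/18796 ≈ -0.13444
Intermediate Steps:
X = 7168 (X = 7 + (-99 + 22)*(-93) = 7 - 77*(-93) = 7 + 7161 = 7168)
l(Q, j) = 7 - j - Q² (l(Q, j) = 7 - (Q*Q + j) = 7 - (Q² + j) = 7 - (j + Q²) = 7 + (-j - Q²) = 7 - j - Q²)
(44027 + l(-197, 171))/(-44760 + X) = (44027 + (7 - 1*171 - 1*(-197)²))/(-44760 + 7168) = (44027 + (7 - 171 - 1*38809))/(-37592) = (44027 + (7 - 171 - 38809))*(-1/37592) = (44027 - 38973)*(-1/37592) = 5054*(-1/37592) = -2527/18796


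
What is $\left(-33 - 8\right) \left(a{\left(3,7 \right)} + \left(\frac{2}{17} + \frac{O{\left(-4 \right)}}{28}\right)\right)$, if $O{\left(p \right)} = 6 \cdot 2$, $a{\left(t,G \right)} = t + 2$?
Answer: $- \frac{27060}{119} \approx -227.4$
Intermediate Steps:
$a{\left(t,G \right)} = 2 + t$
$O{\left(p \right)} = 12$
$\left(-33 - 8\right) \left(a{\left(3,7 \right)} + \left(\frac{2}{17} + \frac{O{\left(-4 \right)}}{28}\right)\right) = \left(-33 - 8\right) \left(\left(2 + 3\right) + \left(\frac{2}{17} + \frac{12}{28}\right)\right) = - 41 \left(5 + \left(2 \cdot \frac{1}{17} + 12 \cdot \frac{1}{28}\right)\right) = - 41 \left(5 + \left(\frac{2}{17} + \frac{3}{7}\right)\right) = - 41 \left(5 + \frac{65}{119}\right) = \left(-41\right) \frac{660}{119} = - \frac{27060}{119}$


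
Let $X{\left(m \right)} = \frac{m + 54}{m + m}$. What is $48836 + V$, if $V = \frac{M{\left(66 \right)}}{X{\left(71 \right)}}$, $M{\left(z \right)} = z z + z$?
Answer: $\frac{6732424}{125} \approx 53859.0$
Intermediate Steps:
$X{\left(m \right)} = \frac{54 + m}{2 m}$
$M{\left(z \right)} = z + z^{2}$ ($M{\left(z \right)} = z^{2} + z = z + z^{2}$)
$V = \frac{627924}{125}$ ($V = \frac{66 \left(1 + 66\right)}{\frac{1}{2} \cdot \frac{1}{71} \left(54 + 71\right)} = \frac{66 \cdot 67}{\frac{1}{2} \cdot \frac{1}{71} \cdot 125} = \frac{4422}{\frac{125}{142}} = 4422 \cdot \frac{142}{125} = \frac{627924}{125} \approx 5023.4$)
$48836 + V = 48836 + \frac{627924}{125} = \frac{6732424}{125}$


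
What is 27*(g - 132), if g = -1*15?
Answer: -3969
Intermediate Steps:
g = -15
27*(g - 132) = 27*(-15 - 132) = 27*(-147) = -3969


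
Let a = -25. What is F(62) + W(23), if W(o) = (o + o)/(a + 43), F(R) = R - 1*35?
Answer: 266/9 ≈ 29.556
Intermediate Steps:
F(R) = -35 + R (F(R) = R - 35 = -35 + R)
W(o) = o/9 (W(o) = (o + o)/(-25 + 43) = (2*o)/18 = (2*o)*(1/18) = o/9)
F(62) + W(23) = (-35 + 62) + (⅑)*23 = 27 + 23/9 = 266/9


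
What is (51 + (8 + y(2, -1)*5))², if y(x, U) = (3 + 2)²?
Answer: 33856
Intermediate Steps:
y(x, U) = 25 (y(x, U) = 5² = 25)
(51 + (8 + y(2, -1)*5))² = (51 + (8 + 25*5))² = (51 + (8 + 125))² = (51 + 133)² = 184² = 33856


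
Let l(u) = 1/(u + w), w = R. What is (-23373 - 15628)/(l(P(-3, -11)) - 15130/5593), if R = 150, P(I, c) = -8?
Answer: 1822048718/126051 ≈ 14455.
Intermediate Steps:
w = 150
l(u) = 1/(150 + u) (l(u) = 1/(u + 150) = 1/(150 + u))
(-23373 - 15628)/(l(P(-3, -11)) - 15130/5593) = (-23373 - 15628)/(1/(150 - 8) - 15130/5593) = -39001/(1/142 - 15130*1/5593) = -39001/(1/142 - 890/329) = -39001/(-126051/46718) = -39001*(-46718/126051) = 1822048718/126051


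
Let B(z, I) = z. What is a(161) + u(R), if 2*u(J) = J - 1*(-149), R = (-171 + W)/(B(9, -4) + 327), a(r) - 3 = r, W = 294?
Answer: 53465/224 ≈ 238.68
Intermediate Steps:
a(r) = 3 + r
R = 41/112 (R = (-171 + 294)/(9 + 327) = 123/336 = 123*(1/336) = 41/112 ≈ 0.36607)
u(J) = 149/2 + J/2 (u(J) = (J - 1*(-149))/2 = (J + 149)/2 = (149 + J)/2 = 149/2 + J/2)
a(161) + u(R) = (3 + 161) + (149/2 + (½)*(41/112)) = 164 + (149/2 + 41/224) = 164 + 16729/224 = 53465/224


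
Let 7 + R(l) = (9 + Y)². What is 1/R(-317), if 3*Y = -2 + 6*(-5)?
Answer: -9/38 ≈ -0.23684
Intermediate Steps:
Y = -32/3 (Y = (-2 + 6*(-5))/3 = (-2 - 30)/3 = (⅓)*(-32) = -32/3 ≈ -10.667)
R(l) = -38/9 (R(l) = -7 + (9 - 32/3)² = -7 + (-5/3)² = -7 + 25/9 = -38/9)
1/R(-317) = 1/(-38/9) = -9/38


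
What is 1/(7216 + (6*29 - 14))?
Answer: 1/7376 ≈ 0.00013557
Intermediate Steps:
1/(7216 + (6*29 - 14)) = 1/(7216 + (174 - 14)) = 1/(7216 + 160) = 1/7376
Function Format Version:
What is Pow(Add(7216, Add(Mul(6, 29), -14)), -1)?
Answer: Rational(1, 7376) ≈ 0.00013557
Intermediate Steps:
Pow(Add(7216, Add(Mul(6, 29), -14)), -1) = Pow(Add(7216, Add(174, -14)), -1) = Pow(Add(7216, 160), -1) = Pow(7376, -1) = Rational(1, 7376)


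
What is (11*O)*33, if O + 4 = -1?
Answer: -1815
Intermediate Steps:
O = -5 (O = -4 - 1 = -5)
(11*O)*33 = (11*(-5))*33 = -55*33 = -1815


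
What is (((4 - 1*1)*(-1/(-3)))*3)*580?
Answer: 1740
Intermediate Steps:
(((4 - 1*1)*(-1/(-3)))*3)*580 = (((4 - 1)*(-1*(-⅓)))*3)*580 = ((3*(⅓))*3)*580 = (1*3)*580 = 3*580 = 1740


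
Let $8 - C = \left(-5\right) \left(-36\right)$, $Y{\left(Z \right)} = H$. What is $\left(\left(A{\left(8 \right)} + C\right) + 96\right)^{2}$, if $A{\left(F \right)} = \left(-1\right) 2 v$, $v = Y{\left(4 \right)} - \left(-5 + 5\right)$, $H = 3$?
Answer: $6724$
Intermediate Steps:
$Y{\left(Z \right)} = 3$
$C = -172$ ($C = 8 - \left(-5\right) \left(-36\right) = 8 - 180 = -172$)
$v = 3$ ($v = 3 - \left(-5 + 5\right) = 3 - 0 = 3 + 0 = 3$)
$A{\left(F \right)} = -6$ ($A{\left(F \right)} = \left(-1\right) 2 \cdot 3 = \left(-2\right) 3 = -6$)
$\left(\left(A{\left(8 \right)} + C\right) + 96\right)^{2} = \left(\left(-6 - 172\right) + 96\right)^{2} = \left(-178 + 96\right)^{2} = \left(-82\right)^{2} = 6724$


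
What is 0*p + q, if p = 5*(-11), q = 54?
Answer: 54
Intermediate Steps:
p = -55
0*p + q = 0*(-55) + 54 = 0 + 54 = 54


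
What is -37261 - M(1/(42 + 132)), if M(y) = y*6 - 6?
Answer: -1080396/29 ≈ -37255.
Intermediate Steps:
M(y) = -6 + 6*y (M(y) = 6*y - 6 = -6 + 6*y)
-37261 - M(1/(42 + 132)) = -37261 - (-6 + 6/(42 + 132)) = -37261 - (-6 + 6/174) = -37261 - (-6 + 6*(1/174)) = -37261 - (-6 + 1/29) = -37261 - 1*(-173/29) = -37261 + 173/29 = -1080396/29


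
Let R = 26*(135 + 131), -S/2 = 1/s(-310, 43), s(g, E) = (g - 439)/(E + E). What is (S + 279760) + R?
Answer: 214720496/749 ≈ 2.8668e+5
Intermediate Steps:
s(g, E) = (-439 + g)/(2*E) (s(g, E) = (-439 + g)/((2*E)) = (-439 + g)*(1/(2*E)) = (-439 + g)/(2*E))
S = 172/749 (S = -2*86/(-439 - 310) = -2/((½)*(1/43)*(-749)) = -2/(-749/86) = -2*(-86/749) = 172/749 ≈ 0.22964)
R = 6916 (R = 26*266 = 6916)
(S + 279760) + R = (172/749 + 279760) + 6916 = 209540412/749 + 6916 = 214720496/749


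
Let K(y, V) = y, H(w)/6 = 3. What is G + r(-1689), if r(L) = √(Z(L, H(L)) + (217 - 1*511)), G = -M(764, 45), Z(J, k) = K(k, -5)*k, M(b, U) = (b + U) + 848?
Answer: -1657 + √30 ≈ -1651.5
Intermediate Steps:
H(w) = 18 (H(w) = 6*3 = 18)
M(b, U) = 848 + U + b (M(b, U) = (U + b) + 848 = 848 + U + b)
Z(J, k) = k² (Z(J, k) = k*k = k²)
G = -1657 (G = -(848 + 45 + 764) = -1*1657 = -1657)
r(L) = √30 (r(L) = √(18² + (217 - 1*511)) = √(324 + (217 - 511)) = √(324 - 294) = √30)
G + r(-1689) = -1657 + √30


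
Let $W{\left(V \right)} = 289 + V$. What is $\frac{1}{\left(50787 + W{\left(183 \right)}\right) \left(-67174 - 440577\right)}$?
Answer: $- \frac{1}{26026808509} \approx -3.8422 \cdot 10^{-11}$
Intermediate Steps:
$\frac{1}{\left(50787 + W{\left(183 \right)}\right) \left(-67174 - 440577\right)} = \frac{1}{\left(50787 + \left(289 + 183\right)\right) \left(-67174 - 440577\right)} = \frac{1}{\left(50787 + 472\right) \left(-507751\right)} = \frac{1}{51259 \left(-507751\right)} = \frac{1}{-26026808509} = - \frac{1}{26026808509}$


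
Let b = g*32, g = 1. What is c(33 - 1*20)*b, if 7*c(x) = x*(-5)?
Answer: -2080/7 ≈ -297.14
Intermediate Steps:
c(x) = -5*x/7 (c(x) = (x*(-5))/7 = (-5*x)/7 = -5*x/7)
b = 32 (b = 1*32 = 32)
c(33 - 1*20)*b = -5*(33 - 1*20)/7*32 = -5*(33 - 20)/7*32 = -5/7*13*32 = -65/7*32 = -2080/7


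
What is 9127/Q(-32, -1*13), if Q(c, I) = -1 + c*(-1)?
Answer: 9127/31 ≈ 294.42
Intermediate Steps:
Q(c, I) = -1 - c
9127/Q(-32, -1*13) = 9127/(-1 - 1*(-32)) = 9127/(-1 + 32) = 9127/31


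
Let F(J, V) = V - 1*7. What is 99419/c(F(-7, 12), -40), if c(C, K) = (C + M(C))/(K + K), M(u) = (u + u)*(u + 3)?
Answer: -1590704/17 ≈ -93571.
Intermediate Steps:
M(u) = 2*u*(3 + u) (M(u) = (2*u)*(3 + u) = 2*u*(3 + u))
F(J, V) = -7 + V (F(J, V) = V - 7 = -7 + V)
c(C, K) = (C + 2*C*(3 + C))/(2*K) (c(C, K) = (C + 2*C*(3 + C))/(K + K) = (C + 2*C*(3 + C))/((2*K)) = (C + 2*C*(3 + C))*(1/(2*K)) = (C + 2*C*(3 + C))/(2*K))
99419/c(F(-7, 12), -40) = 99419/(((1/2)*(-7 + 12)*(7 + 2*(-7 + 12))/(-40))) = 99419/(((1/2)*5*(-1/40)*(7 + 2*5))) = 99419/(((1/2)*5*(-1/40)*(7 + 10))) = 99419/(((1/2)*5*(-1/40)*17)) = 99419/(-17/16) = 99419*(-16/17) = -1590704/17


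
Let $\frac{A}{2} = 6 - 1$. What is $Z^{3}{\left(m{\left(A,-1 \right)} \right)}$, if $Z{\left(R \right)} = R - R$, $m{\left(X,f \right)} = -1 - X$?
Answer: $0$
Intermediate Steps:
$A = 10$ ($A = 2 \left(6 - 1\right) = 2 \cdot 5 = 10$)
$Z{\left(R \right)} = 0$
$Z^{3}{\left(m{\left(A,-1 \right)} \right)} = 0^{3} = 0$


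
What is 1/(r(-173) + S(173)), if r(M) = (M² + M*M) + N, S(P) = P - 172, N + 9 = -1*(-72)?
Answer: 1/59922 ≈ 1.6688e-5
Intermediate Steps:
N = 63 (N = -9 - 1*(-72) = -9 + 72 = 63)
S(P) = -172 + P
r(M) = 63 + 2*M² (r(M) = (M² + M*M) + 63 = (M² + M²) + 63 = 2*M² + 63 = 63 + 2*M²)
1/(r(-173) + S(173)) = 1/((63 + 2*(-173)²) + (-172 + 173)) = 1/((63 + 2*29929) + 1) = 1/((63 + 59858) + 1) = 1/(59921 + 1) = 1/59922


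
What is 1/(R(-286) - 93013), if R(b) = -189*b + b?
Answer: -1/39245 ≈ -2.5481e-5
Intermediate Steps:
R(b) = -188*b
1/(R(-286) - 93013) = 1/(-188*(-286) - 93013) = 1/(53768 - 93013) = 1/(-39245) = -1/39245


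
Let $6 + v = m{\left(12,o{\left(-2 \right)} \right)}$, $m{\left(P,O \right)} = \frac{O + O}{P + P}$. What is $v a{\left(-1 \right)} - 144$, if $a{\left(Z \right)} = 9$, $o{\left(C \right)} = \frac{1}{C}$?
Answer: $- \frac{1587}{8} \approx -198.38$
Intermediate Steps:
$m{\left(P,O \right)} = \frac{O}{P}$ ($m{\left(P,O \right)} = \frac{2 O}{2 P} = 2 O \frac{1}{2 P} = \frac{O}{P}$)
$v = - \frac{145}{24}$ ($v = -6 + \frac{1}{\left(-2\right) 12} = -6 - \frac{1}{24} = - \frac{145}{24} \approx -6.0417$)
$v a{\left(-1 \right)} - 144 = \left(- \frac{145}{24}\right) 9 - 144 = - \frac{435}{8} - 144 = - \frac{1587}{8}$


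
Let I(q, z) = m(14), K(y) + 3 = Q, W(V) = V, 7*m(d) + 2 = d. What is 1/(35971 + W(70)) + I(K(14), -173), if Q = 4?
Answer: 432499/252287 ≈ 1.7143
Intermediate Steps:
m(d) = -2/7 + d/7
K(y) = 1 (K(y) = -3 + 4 = 1)
I(q, z) = 12/7 (I(q, z) = -2/7 + (⅐)*14 = -2/7 + 2 = 12/7)
1/(35971 + W(70)) + I(K(14), -173) = 1/(35971 + 70) + 12/7 = 1/36041 + 12/7 = 432499/252287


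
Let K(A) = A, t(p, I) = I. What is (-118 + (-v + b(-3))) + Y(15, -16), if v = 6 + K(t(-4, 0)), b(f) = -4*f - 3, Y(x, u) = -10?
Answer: -125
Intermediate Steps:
b(f) = -3 - 4*f
v = 6 (v = 6 + 0 = 6)
(-118 + (-v + b(-3))) + Y(15, -16) = (-118 + (-1*6 + (-3 - 4*(-3)))) - 10 = (-118 + (-6 + (-3 + 12))) - 10 = (-118 + (-6 + 9)) - 10 = (-118 + 3) - 10 = -115 - 10 = -125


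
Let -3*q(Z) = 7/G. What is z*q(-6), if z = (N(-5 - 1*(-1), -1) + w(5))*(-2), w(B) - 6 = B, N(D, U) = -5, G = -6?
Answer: -14/3 ≈ -4.6667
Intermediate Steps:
q(Z) = 7/18 (q(Z) = -7/(3*(-6)) = -7*(-1)/(3*6) = -⅓*(-7/6) = 7/18)
w(B) = 6 + B
z = -12 (z = (-5 + (6 + 5))*(-2) = (-5 + 11)*(-2) = 6*(-2) = -12)
z*q(-6) = -12*7/18 = -14/3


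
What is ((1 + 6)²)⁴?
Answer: 5764801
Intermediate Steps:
((1 + 6)²)⁴ = (7²)⁴ = 49⁴ = 5764801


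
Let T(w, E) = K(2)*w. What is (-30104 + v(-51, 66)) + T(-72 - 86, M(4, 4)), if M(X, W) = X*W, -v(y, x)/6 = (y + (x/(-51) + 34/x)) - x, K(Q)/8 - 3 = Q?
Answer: -6679140/187 ≈ -35717.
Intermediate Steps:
K(Q) = 24 + 8*Q
v(y, x) = -204/x - 6*y + 104*x/17 (v(y, x) = -6*((y + (x/(-51) + 34/x)) - x) = -6*((y + (x*(-1/51) + 34/x)) - x) = -6*((y + (-x/51 + 34/x)) - x) = -6*((y + (34/x - x/51)) - x) = -6*((y + 34/x - x/51) - x) = -6*(y + 34/x - 52*x/51) = -204/x - 6*y + 104*x/17)
M(X, W) = W*X
T(w, E) = 40*w (T(w, E) = (24 + 8*2)*w = (24 + 16)*w = 40*w)
(-30104 + v(-51, 66)) + T(-72 - 86, M(4, 4)) = (-30104 + (-204/66 - 6*(-51) + (104/17)*66)) + 40*(-72 - 86) = (-30104 + (-204*1/66 + 306 + 6864/17)) + 40*(-158) = (-30104 + (-34/11 + 306 + 6864/17)) - 6320 = (-30104 + 132148/187) - 6320 = -5497300/187 - 6320 = -6679140/187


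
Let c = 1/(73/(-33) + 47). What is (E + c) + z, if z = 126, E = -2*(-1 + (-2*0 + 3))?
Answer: 180349/1478 ≈ 122.02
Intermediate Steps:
c = 33/1478 (c = 1/(73*(-1/33) + 47) = 1/(-73/33 + 47) = 1/(1478/33) = 33/1478 ≈ 0.022327)
E = -4 (E = -2*(-1 + (0 + 3)) = -2*(-1 + 3) = -2*2 = -4)
(E + c) + z = (-4 + 33/1478) + 126 = -5879/1478 + 126 = 180349/1478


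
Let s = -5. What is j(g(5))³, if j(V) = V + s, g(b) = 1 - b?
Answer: -729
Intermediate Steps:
j(V) = -5 + V (j(V) = V - 5 = -5 + V)
j(g(5))³ = (-5 + (1 - 1*5))³ = (-5 + (1 - 5))³ = (-5 - 4)³ = (-9)³ = -729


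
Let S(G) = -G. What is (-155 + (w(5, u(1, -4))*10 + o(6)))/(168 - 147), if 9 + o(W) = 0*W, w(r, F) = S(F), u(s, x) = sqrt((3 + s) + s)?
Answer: -164/21 - 10*sqrt(5)/21 ≈ -8.8743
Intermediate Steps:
u(s, x) = sqrt(3 + 2*s)
w(r, F) = -F
o(W) = -9 (o(W) = -9 + 0*W = -9 + 0 = -9)
(-155 + (w(5, u(1, -4))*10 + o(6)))/(168 - 147) = (-155 + (-sqrt(3 + 2*1)*10 - 9))/(168 - 147) = (-155 + (-sqrt(3 + 2)*10 - 9))/21 = (-155 + (-sqrt(5)*10 - 9))*(1/21) = (-155 + (-10*sqrt(5) - 9))*(1/21) = (-155 + (-9 - 10*sqrt(5)))*(1/21) = (-164 - 10*sqrt(5))*(1/21) = -164/21 - 10*sqrt(5)/21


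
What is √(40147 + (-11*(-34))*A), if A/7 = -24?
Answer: I*√22685 ≈ 150.62*I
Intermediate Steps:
A = -168 (A = 7*(-24) = -168)
√(40147 + (-11*(-34))*A) = √(40147 - 11*(-34)*(-168)) = √(40147 + 374*(-168)) = √(40147 - 62832) = √(-22685) = I*√22685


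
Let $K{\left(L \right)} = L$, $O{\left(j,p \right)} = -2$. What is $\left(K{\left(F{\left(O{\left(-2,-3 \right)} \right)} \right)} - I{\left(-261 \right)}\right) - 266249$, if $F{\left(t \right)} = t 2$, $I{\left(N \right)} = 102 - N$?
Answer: $-266616$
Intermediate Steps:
$F{\left(t \right)} = 2 t$
$\left(K{\left(F{\left(O{\left(-2,-3 \right)} \right)} \right)} - I{\left(-261 \right)}\right) - 266249 = \left(2 \left(-2\right) - \left(102 - -261\right)\right) - 266249 = \left(-4 - \left(102 + 261\right)\right) - 266249 = \left(-4 - 363\right) - 266249 = -367 - 266249 = -266616$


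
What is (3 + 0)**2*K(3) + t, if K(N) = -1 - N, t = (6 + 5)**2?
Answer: 85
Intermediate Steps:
t = 121 (t = 11**2 = 121)
(3 + 0)**2*K(3) + t = (3 + 0)**2*(-1 - 1*3) + 121 = 3**2*(-1 - 3) + 121 = 9*(-4) + 121 = -36 + 121 = 85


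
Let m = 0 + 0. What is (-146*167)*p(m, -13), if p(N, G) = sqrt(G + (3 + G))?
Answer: -24382*I*sqrt(23) ≈ -1.1693e+5*I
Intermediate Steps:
m = 0
p(N, G) = sqrt(3 + 2*G)
(-146*167)*p(m, -13) = (-146*167)*sqrt(3 + 2*(-13)) = -24382*sqrt(3 - 26) = -24382*I*sqrt(23)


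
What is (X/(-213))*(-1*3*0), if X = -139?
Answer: 0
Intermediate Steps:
(X/(-213))*(-1*3*0) = (-139/(-213))*(-1*3*0) = (-139*(-1/213))*(-3*0) = (139/213)*0 = 0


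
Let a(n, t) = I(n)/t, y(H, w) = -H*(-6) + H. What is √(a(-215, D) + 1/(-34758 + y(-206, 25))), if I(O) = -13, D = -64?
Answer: √10645877/7240 ≈ 0.45066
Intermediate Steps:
y(H, w) = 7*H (y(H, w) = 6*H + H = 7*H)
a(n, t) = -13/t
√(a(-215, D) + 1/(-34758 + y(-206, 25))) = √(-13/(-64) + 1/(-34758 + 7*(-206))) = √(-13*(-1/64) + 1/(-34758 - 1442)) = √(13/64 + 1/(-36200)) = √(13/64 - 1/36200) = √(58817/289600) = √10645877/7240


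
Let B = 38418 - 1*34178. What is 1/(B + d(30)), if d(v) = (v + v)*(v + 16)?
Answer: 1/7000 ≈ 0.00014286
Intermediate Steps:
B = 4240 (B = 38418 - 34178 = 4240)
d(v) = 2*v*(16 + v) (d(v) = (2*v)*(16 + v) = 2*v*(16 + v))
1/(B + d(30)) = 1/(4240 + 2*30*(16 + 30)) = 1/(4240 + 2*30*46) = 1/(4240 + 2760) = 1/7000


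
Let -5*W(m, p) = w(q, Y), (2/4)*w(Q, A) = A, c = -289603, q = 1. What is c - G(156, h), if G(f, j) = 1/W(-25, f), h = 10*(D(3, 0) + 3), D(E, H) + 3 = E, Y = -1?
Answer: -579211/2 ≈ -2.8961e+5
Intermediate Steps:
D(E, H) = -3 + E
w(Q, A) = 2*A
W(m, p) = ⅖ (W(m, p) = -2*(-1)/5 = -⅕*(-2) = ⅖)
h = 30 (h = 10*((-3 + 3) + 3) = 10*(0 + 3) = 10*3 = 30)
G(f, j) = 5/2 (G(f, j) = 1/(⅖) = 5/2)
c - G(156, h) = -289603 - 1*5/2 = -289603 - 5/2 = -579211/2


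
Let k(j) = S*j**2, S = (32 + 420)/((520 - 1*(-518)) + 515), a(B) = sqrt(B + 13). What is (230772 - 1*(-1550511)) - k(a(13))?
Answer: 2766320747/1553 ≈ 1.7813e+6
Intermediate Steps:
a(B) = sqrt(13 + B)
S = 452/1553 (S = 452/((520 + 518) + 515) = 452/(1038 + 515) = 452/1553 ≈ 0.29105)
k(j) = 452*j**2/1553
(230772 - 1*(-1550511)) - k(a(13)) = (230772 - 1*(-1550511)) - 452*(sqrt(13 + 13))**2/1553 = (230772 + 1550511) - 452*(sqrt(26))**2/1553 = 1781283 - 452*26/1553 = 1781283 - 1*11752/1553 = 1781283 - 11752/1553 = 2766320747/1553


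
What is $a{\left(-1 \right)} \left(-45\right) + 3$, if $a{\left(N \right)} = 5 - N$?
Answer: $-267$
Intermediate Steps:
$a{\left(-1 \right)} \left(-45\right) + 3 = \left(5 - -1\right) \left(-45\right) + 3 = \left(5 + 1\right) \left(-45\right) + 3 = 6 \left(-45\right) + 3 = -270 + 3 = -267$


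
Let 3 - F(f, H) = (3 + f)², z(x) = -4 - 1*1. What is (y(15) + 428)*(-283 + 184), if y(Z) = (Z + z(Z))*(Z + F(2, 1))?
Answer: -35442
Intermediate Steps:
z(x) = -5 (z(x) = -4 - 1 = -5)
F(f, H) = 3 - (3 + f)²
y(Z) = (-22 + Z)*(-5 + Z) (y(Z) = (Z - 5)*(Z + (3 - (3 + 2)²)) = (-5 + Z)*(Z + (3 - 1*5²)) = (-5 + Z)*(Z + (3 - 1*25)) = (-5 + Z)*(Z + (3 - 25)) = (-5 + Z)*(Z - 22) = (-5 + Z)*(-22 + Z) = (-22 + Z)*(-5 + Z))
(y(15) + 428)*(-283 + 184) = ((110 + 15² - 27*15) + 428)*(-283 + 184) = ((110 + 225 - 405) + 428)*(-99) = (-70 + 428)*(-99) = 358*(-99) = -35442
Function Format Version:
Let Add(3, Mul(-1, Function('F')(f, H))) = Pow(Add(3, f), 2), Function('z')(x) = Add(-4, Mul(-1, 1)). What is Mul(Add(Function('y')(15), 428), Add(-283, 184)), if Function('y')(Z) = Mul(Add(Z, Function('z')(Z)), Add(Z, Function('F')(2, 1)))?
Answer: -35442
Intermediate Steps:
Function('z')(x) = -5 (Function('z')(x) = Add(-4, -1) = -5)
Function('F')(f, H) = Add(3, Mul(-1, Pow(Add(3, f), 2)))
Function('y')(Z) = Mul(Add(-22, Z), Add(-5, Z)) (Function('y')(Z) = Mul(Add(Z, -5), Add(Z, Add(3, Mul(-1, Pow(Add(3, 2), 2))))) = Mul(Add(-5, Z), Add(Z, Add(3, Mul(-1, Pow(5, 2))))) = Mul(Add(-5, Z), Add(Z, Add(3, Mul(-1, 25)))) = Mul(Add(-5, Z), Add(Z, Add(3, -25))) = Mul(Add(-5, Z), Add(Z, -22)) = Mul(Add(-5, Z), Add(-22, Z)) = Mul(Add(-22, Z), Add(-5, Z)))
Mul(Add(Function('y')(15), 428), Add(-283, 184)) = Mul(Add(Add(110, Pow(15, 2), Mul(-27, 15)), 428), Add(-283, 184)) = Mul(Add(Add(110, 225, -405), 428), -99) = Mul(Add(-70, 428), -99) = Mul(358, -99) = -35442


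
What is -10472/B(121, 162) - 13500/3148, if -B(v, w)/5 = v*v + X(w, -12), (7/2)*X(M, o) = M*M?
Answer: -2557512877/609826625 ≈ -4.1938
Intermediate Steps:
X(M, o) = 2*M²/7 (X(M, o) = 2*(M*M)/7 = 2*M²/7)
B(v, w) = -5*v² - 10*w²/7 (B(v, w) = -5*(v*v + 2*w²/7) = -5*(v² + 2*w²/7) = -5*v² - 10*w²/7)
-10472/B(121, 162) - 13500/3148 = -10472/(-5*121² - 10/7*162²) - 13500/3148 = -10472/(-5*14641 - 10/7*26244) - 13500*1/3148 = -10472/(-73205 - 262440/7) - 3375/787 = -10472/(-774875/7) - 3375/787 = -10472*(-7/774875) - 3375/787 = 73304/774875 - 3375/787 = -2557512877/609826625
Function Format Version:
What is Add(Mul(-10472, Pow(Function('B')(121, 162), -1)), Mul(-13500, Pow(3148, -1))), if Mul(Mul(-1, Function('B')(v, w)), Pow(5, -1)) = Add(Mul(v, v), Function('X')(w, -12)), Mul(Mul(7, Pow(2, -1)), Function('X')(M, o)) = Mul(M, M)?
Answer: Rational(-2557512877, 609826625) ≈ -4.1938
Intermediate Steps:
Function('X')(M, o) = Mul(Rational(2, 7), Pow(M, 2)) (Function('X')(M, o) = Mul(Rational(2, 7), Mul(M, M)) = Mul(Rational(2, 7), Pow(M, 2)))
Function('B')(v, w) = Add(Mul(-5, Pow(v, 2)), Mul(Rational(-10, 7), Pow(w, 2))) (Function('B')(v, w) = Mul(-5, Add(Mul(v, v), Mul(Rational(2, 7), Pow(w, 2)))) = Mul(-5, Add(Pow(v, 2), Mul(Rational(2, 7), Pow(w, 2)))) = Add(Mul(-5, Pow(v, 2)), Mul(Rational(-10, 7), Pow(w, 2))))
Add(Mul(-10472, Pow(Function('B')(121, 162), -1)), Mul(-13500, Pow(3148, -1))) = Add(Mul(-10472, Pow(Add(Mul(-5, Pow(121, 2)), Mul(Rational(-10, 7), Pow(162, 2))), -1)), Mul(-13500, Pow(3148, -1))) = Add(Mul(-10472, Pow(Add(Mul(-5, 14641), Mul(Rational(-10, 7), 26244)), -1)), Mul(-13500, Rational(1, 3148))) = Add(Mul(-10472, Pow(Add(-73205, Rational(-262440, 7)), -1)), Rational(-3375, 787)) = Add(Mul(-10472, Pow(Rational(-774875, 7), -1)), Rational(-3375, 787)) = Add(Mul(-10472, Rational(-7, 774875)), Rational(-3375, 787)) = Add(Rational(73304, 774875), Rational(-3375, 787)) = Rational(-2557512877, 609826625)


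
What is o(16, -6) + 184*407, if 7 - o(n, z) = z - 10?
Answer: 74911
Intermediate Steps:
o(n, z) = 17 - z (o(n, z) = 7 - (z - 10) = 7 - (-10 + z) = 7 + (10 - z) = 17 - z)
o(16, -6) + 184*407 = (17 - 1*(-6)) + 184*407 = (17 + 6) + 74888 = 23 + 74888 = 74911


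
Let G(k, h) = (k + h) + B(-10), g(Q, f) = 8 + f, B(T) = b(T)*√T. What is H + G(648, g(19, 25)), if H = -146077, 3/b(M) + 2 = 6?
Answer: -145396 + 3*I*√10/4 ≈ -1.454e+5 + 2.3717*I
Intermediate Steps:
b(M) = ¾ (b(M) = 3/(-2 + 6) = 3/4 = 3*(¼) = ¾)
B(T) = 3*√T/4
G(k, h) = h + k + 3*I*√10/4 (G(k, h) = (k + h) + 3*√(-10)/4 = (h + k) + 3*(I*√10)/4 = (h + k) + 3*I*√10/4 = h + k + 3*I*√10/4)
H + G(648, g(19, 25)) = -146077 + ((8 + 25) + 648 + 3*I*√10/4) = -146077 + (33 + 648 + 3*I*√10/4) = -146077 + (681 + 3*I*√10/4) = -145396 + 3*I*√10/4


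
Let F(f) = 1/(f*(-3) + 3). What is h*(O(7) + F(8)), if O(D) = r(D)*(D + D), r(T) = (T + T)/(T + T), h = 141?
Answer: 13771/7 ≈ 1967.3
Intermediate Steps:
r(T) = 1 (r(T) = (2*T)/((2*T)) = (2*T)*(1/(2*T)) = 1)
F(f) = 1/(3 - 3*f) (F(f) = 1/(-3*f + 3) = 1/(3 - 3*f))
O(D) = 2*D (O(D) = 1*(D + D) = 1*(2*D) = 2*D)
h*(O(7) + F(8)) = 141*(2*7 - 1/(-3 + 3*8)) = 141*(14 - 1/(-3 + 24)) = 141*(14 - 1/21) = 141*(293/21) = 13771/7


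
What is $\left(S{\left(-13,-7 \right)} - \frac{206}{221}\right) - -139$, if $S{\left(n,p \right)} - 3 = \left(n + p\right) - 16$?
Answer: $\frac{23220}{221} \approx 105.07$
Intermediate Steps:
$S{\left(n,p \right)} = -13 + n + p$ ($S{\left(n,p \right)} = 3 - \left(16 - n - p\right) = 3 + \left(-16 + n + p\right) = -13 + n + p$)
$\left(S{\left(-13,-7 \right)} - \frac{206}{221}\right) - -139 = \left(\left(-13 - 13 - 7\right) - \frac{206}{221}\right) - -139 = \left(-33 - \frac{206}{221}\right) + 139 = - \frac{7499}{221} + 139 = \frac{23220}{221}$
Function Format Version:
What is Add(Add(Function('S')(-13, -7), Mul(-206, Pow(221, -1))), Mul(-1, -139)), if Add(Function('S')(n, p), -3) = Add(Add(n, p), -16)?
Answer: Rational(23220, 221) ≈ 105.07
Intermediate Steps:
Function('S')(n, p) = Add(-13, n, p) (Function('S')(n, p) = Add(3, Add(Add(n, p), -16)) = Add(3, Add(-16, n, p)) = Add(-13, n, p))
Add(Add(Function('S')(-13, -7), Mul(-206, Pow(221, -1))), Mul(-1, -139)) = Add(Add(Add(-13, -13, -7), Mul(-206, Pow(221, -1))), Mul(-1, -139)) = Add(Add(-33, Mul(-206, Rational(1, 221))), 139) = Add(Add(-33, Rational(-206, 221)), 139) = Add(Rational(-7499, 221), 139) = Rational(23220, 221)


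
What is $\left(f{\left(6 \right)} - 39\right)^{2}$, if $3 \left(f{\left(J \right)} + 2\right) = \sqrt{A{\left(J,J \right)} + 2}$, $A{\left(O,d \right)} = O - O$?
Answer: $\frac{\left(123 - \sqrt{2}\right)^{2}}{9} \approx 1642.6$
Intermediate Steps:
$A{\left(O,d \right)} = 0$
$f{\left(J \right)} = -2 + \frac{\sqrt{2}}{3}$ ($f{\left(J \right)} = -2 + \frac{\sqrt{0 + 2}}{3} = -2 + \frac{\sqrt{2}}{3}$)
$\left(f{\left(6 \right)} - 39\right)^{2} = \left(\left(-2 + \frac{\sqrt{2}}{3}\right) - 39\right)^{2} = \left(-41 + \frac{\sqrt{2}}{3}\right)^{2}$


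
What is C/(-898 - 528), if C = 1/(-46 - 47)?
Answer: 1/132618 ≈ 7.5405e-6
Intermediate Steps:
C = -1/93 (C = 1/(-93) = -1/93 ≈ -0.010753)
C/(-898 - 528) = -1/(93*(-898 - 528)) = -1/93/(-1426) = -1/93*(-1/1426) = 1/132618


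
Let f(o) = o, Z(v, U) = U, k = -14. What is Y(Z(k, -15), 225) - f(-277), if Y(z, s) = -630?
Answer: -353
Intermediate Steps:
Y(Z(k, -15), 225) - f(-277) = -630 - 1*(-277) = -630 + 277 = -353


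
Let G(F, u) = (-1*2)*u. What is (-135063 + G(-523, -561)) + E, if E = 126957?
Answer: -6984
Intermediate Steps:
G(F, u) = -2*u
(-135063 + G(-523, -561)) + E = (-135063 - 2*(-561)) + 126957 = (-135063 + 1122) + 126957 = -133941 + 126957 = -6984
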